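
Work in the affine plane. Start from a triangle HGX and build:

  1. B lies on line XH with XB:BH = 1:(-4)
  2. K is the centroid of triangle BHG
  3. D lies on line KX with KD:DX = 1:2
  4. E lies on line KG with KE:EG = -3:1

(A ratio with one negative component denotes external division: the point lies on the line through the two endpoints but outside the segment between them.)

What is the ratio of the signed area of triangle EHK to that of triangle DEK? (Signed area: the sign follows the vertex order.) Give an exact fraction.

[EHK]:[DEK] = 6

Choose coordinates H = (0, 0), G = (1, 0), X = (0, 1).
1. B lies on line XH with XB:BH = 1:(-4) ⇒ B = (0, 4/3)
2. K is the centroid of triangle BHG ⇒ K = (1/3, 4/9)
3. D lies on line KX with KD:DX = 1:2 ⇒ D = (2/9, 17/27)
4. E lies on line KG with KE:EG = -3:1 ⇒ E = (4/3, -2/9)
2·[EHK] = -2/3, 2·[DEK] = -1/9
[EHK]:[DEK] = -2/3:-1/9 = 6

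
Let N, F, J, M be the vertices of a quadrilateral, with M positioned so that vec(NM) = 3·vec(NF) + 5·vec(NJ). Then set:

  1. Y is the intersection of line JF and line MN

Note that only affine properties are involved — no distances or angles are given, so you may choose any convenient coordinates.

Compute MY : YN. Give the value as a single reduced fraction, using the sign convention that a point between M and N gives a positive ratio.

Set N = (0, 0), F = (1, 0), J = (0, 1), M = (3, 5); any affine frame gives the same invariant.
1. Y is the intersection of line JF and line MN ⇒ Y = (3/8, 5/8)
Y = M + t·(N−M) with t = 7/8, so MY:YN = t:(1−t) = 7/8:1/8

MY:YN = 7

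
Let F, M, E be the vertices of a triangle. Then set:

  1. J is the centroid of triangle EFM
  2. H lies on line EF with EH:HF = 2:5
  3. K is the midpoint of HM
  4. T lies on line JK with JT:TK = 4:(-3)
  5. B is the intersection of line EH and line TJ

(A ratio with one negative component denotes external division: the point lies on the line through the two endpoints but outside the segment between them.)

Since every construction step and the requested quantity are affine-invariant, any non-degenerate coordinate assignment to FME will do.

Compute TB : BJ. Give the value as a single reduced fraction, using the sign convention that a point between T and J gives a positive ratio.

TB:BJ = -3

Choose coordinates F = (0, 0), M = (1, 0), E = (0, 1).
1. J is the centroid of triangle EFM ⇒ J = (1/3, 1/3)
2. H lies on line EF with EH:HF = 2:5 ⇒ H = (0, 5/7)
3. K is the midpoint of HM ⇒ K = (1/2, 5/14)
4. T lies on line JK with JT:TK = 4:(-3) ⇒ T = (1, 3/7)
5. B is the intersection of line EH and line TJ ⇒ B = (0, 2/7)
B = T + t·(J−T) with t = 3/2, so TB:BJ = t:(1−t) = 3/2:-1/2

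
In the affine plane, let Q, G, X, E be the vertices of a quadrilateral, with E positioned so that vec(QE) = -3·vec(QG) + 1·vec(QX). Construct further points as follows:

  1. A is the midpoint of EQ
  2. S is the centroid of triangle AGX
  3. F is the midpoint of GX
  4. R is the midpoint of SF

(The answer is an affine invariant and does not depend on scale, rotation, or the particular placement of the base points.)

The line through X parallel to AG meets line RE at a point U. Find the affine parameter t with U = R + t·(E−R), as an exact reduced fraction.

t = -7/2

Work in coordinates with Q = (0, 0), G = (1, 0), X = (0, 1), E = (-3, 1).
1. A is the midpoint of EQ ⇒ A = (-3/2, 1/2)
2. S is the centroid of triangle AGX ⇒ S = (-1/6, 1/2)
3. F is the midpoint of GX ⇒ F = (1/2, 1/2)
4. R is the midpoint of SF ⇒ R = (1/6, 1/2)
through X parallel to AG: direction (5/2, -1/2); meets RE at U = (45/4, -5/4)
U = R + t·(E−R) with t = -7/2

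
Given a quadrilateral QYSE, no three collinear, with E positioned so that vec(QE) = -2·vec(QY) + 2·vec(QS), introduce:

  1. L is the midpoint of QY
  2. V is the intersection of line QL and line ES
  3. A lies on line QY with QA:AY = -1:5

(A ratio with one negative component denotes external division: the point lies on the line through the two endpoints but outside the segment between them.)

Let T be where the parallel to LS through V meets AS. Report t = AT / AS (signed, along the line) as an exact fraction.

t = 3

Work in coordinates with Q = (0, 0), Y = (1, 0), S = (0, 1), E = (-2, 2).
1. L is the midpoint of QY ⇒ L = (1/2, 0)
2. V is the intersection of line QL and line ES ⇒ V = (2, 0)
3. A lies on line QY with QA:AY = -1:5 ⇒ A = (-1/4, 0)
through V parallel to LS: direction (-1/2, 1); meets AS at T = (1/2, 3)
T = A + t·(S−A) with t = 3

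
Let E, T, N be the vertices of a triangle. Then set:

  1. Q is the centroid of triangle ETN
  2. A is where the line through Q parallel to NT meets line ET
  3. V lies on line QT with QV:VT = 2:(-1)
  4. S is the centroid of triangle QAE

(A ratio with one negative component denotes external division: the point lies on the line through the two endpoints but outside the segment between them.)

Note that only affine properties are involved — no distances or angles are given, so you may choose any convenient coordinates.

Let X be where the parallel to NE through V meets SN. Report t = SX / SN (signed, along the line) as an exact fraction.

Set E = (0, 0), T = (1, 0), N = (0, 1); any affine frame gives the same invariant.
1. Q is the centroid of triangle ETN ⇒ Q = (1/3, 1/3)
2. A is where the line through Q parallel to NT meets line ET ⇒ A = (2/3, 0)
3. V lies on line QT with QV:VT = 2:(-1) ⇒ V = (5/3, -1/3)
4. S is the centroid of triangle QAE ⇒ S = (1/3, 1/9)
through V parallel to NE: direction (0, -1); meets SN at X = (5/3, -31/9)
X = S + t·(N−S) with t = -4

t = -4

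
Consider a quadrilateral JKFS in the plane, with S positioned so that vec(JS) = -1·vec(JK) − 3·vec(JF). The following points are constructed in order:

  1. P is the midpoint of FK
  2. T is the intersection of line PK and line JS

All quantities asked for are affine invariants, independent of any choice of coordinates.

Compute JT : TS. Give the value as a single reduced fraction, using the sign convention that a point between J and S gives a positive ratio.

JT:TS = -1/5

Work in coordinates with J = (0, 0), K = (1, 0), F = (0, 1), S = (-1, -3).
1. P is the midpoint of FK ⇒ P = (1/2, 1/2)
2. T is the intersection of line PK and line JS ⇒ T = (1/4, 3/4)
T = J + t·(S−J) with t = -1/4, so JT:TS = t:(1−t) = -1/4:5/4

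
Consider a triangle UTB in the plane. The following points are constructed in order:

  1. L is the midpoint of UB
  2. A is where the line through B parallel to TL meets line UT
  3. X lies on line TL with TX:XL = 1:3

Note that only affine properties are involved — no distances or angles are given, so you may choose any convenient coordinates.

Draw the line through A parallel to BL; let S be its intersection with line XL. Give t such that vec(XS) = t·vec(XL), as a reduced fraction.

Assign U = (0, 0), T = (1, 0), B = (0, 1) — the answer is frame-independent, so this choice is without loss of generality.
1. L is the midpoint of UB ⇒ L = (0, 1/2)
2. A is where the line through B parallel to TL meets line UT ⇒ A = (2, 0)
3. X lies on line TL with TX:XL = 1:3 ⇒ X = (3/4, 1/8)
through A parallel to BL: direction (0, -1/2); meets XL at S = (2, -1/2)
S = X + t·(L−X) with t = -5/3

t = -5/3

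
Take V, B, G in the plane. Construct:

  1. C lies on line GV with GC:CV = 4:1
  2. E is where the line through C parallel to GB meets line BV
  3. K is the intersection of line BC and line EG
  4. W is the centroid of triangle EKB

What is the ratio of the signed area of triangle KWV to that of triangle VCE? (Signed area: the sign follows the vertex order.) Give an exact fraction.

[KWV]:[VCE] = 5/3

Assign V = (0, 0), B = (1, 0), G = (0, 1) — the answer is frame-independent, so this choice is without loss of generality.
1. C lies on line GV with GC:CV = 4:1 ⇒ C = (0, 1/5)
2. E is where the line through C parallel to GB meets line BV ⇒ E = (1/5, 0)
3. K is the intersection of line BC and line EG ⇒ K = (1/6, 1/6)
4. W is the centroid of triangle EKB ⇒ W = (41/90, 1/18)
2·[KWV] = -1/15, 2·[VCE] = -1/25
[KWV]:[VCE] = -1/15:-1/25 = 5/3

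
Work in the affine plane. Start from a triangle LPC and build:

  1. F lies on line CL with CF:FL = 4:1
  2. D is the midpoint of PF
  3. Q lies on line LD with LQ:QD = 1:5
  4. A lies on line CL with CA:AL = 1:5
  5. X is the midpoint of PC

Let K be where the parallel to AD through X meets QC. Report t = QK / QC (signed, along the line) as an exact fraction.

t = 197/155

Set L = (0, 0), P = (1, 0), C = (0, 1); any affine frame gives the same invariant.
1. F lies on line CL with CF:FL = 4:1 ⇒ F = (0, 1/5)
2. D is the midpoint of PF ⇒ D = (1/2, 1/10)
3. Q lies on line LD with LQ:QD = 1:5 ⇒ Q = (1/12, 1/60)
4. A lies on line CL with CA:AL = 1:5 ⇒ A = (0, 5/6)
5. X is the midpoint of PC ⇒ X = (1/2, 1/2)
through X parallel to AD: direction (1/2, -11/15); meets QC at K = (-7/310, 1963/1550)
K = Q + t·(C−Q) with t = 197/155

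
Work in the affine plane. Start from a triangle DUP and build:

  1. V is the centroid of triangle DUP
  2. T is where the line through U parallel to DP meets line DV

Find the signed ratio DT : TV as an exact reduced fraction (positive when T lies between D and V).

Assign D = (0, 0), U = (1, 0), P = (0, 1) — the answer is frame-independent, so this choice is without loss of generality.
1. V is the centroid of triangle DUP ⇒ V = (1/3, 1/3)
2. T is where the line through U parallel to DP meets line DV ⇒ T = (1, 1)
T = D + t·(V−D) with t = 3, so DT:TV = t:(1−t) = 3:-2

DT:TV = -3/2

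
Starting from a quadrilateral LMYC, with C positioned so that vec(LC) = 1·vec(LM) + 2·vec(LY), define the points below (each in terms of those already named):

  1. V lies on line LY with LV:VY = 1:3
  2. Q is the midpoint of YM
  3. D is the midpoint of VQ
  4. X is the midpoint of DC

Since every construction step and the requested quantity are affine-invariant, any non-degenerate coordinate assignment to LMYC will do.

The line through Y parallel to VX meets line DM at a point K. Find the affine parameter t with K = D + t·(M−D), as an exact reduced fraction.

t = -2/3

Set L = (0, 0), M = (1, 0), Y = (0, 1), C = (1, 2); any affine frame gives the same invariant.
1. V lies on line LY with LV:VY = 1:3 ⇒ V = (0, 1/4)
2. Q is the midpoint of YM ⇒ Q = (1/2, 1/2)
3. D is the midpoint of VQ ⇒ D = (1/4, 3/8)
4. X is the midpoint of DC ⇒ X = (5/8, 19/16)
through Y parallel to VX: direction (5/8, 15/16); meets DM at K = (-1/4, 5/8)
K = D + t·(M−D) with t = -2/3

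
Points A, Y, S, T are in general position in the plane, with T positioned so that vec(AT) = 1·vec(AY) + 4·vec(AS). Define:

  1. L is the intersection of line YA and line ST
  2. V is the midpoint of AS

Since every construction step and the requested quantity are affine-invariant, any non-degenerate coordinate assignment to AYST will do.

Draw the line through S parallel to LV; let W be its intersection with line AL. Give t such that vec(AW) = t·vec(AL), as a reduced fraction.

t = 2

Set A = (0, 0), Y = (1, 0), S = (0, 1), T = (1, 4); any affine frame gives the same invariant.
1. L is the intersection of line YA and line ST ⇒ L = (-1/3, 0)
2. V is the midpoint of AS ⇒ V = (0, 1/2)
through S parallel to LV: direction (1/3, 1/2); meets AL at W = (-2/3, 0)
W = A + t·(L−A) with t = 2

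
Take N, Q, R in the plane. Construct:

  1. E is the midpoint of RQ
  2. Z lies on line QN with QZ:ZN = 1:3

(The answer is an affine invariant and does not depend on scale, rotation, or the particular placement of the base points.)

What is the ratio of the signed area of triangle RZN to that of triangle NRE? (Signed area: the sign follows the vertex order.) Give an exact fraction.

[RZN]:[NRE] = 3/2

Work in coordinates with N = (0, 0), Q = (1, 0), R = (0, 1).
1. E is the midpoint of RQ ⇒ E = (1/2, 1/2)
2. Z lies on line QN with QZ:ZN = 1:3 ⇒ Z = (3/4, 0)
2·[RZN] = -3/4, 2·[NRE] = -1/2
[RZN]:[NRE] = -3/4:-1/2 = 3/2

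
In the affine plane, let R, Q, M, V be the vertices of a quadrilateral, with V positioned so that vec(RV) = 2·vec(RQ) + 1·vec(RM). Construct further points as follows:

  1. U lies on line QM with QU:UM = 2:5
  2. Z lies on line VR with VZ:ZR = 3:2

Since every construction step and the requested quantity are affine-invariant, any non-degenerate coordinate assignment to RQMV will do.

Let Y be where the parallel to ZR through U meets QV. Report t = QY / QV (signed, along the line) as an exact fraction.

t = 6/7

Choose coordinates R = (0, 0), Q = (1, 0), M = (0, 1), V = (2, 1).
1. U lies on line QM with QU:UM = 2:5 ⇒ U = (5/7, 2/7)
2. Z lies on line VR with VZ:ZR = 3:2 ⇒ Z = (4/5, 2/5)
through U parallel to ZR: direction (-4/5, -2/5); meets QV at Y = (13/7, 6/7)
Y = Q + t·(V−Q) with t = 6/7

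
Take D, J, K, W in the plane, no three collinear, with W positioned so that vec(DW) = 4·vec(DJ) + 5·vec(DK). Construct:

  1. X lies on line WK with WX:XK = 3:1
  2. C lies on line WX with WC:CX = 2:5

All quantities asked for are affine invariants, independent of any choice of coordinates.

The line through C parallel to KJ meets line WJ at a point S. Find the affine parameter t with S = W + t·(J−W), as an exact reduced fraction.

Assign D = (0, 0), J = (1, 0), K = (0, 1), W = (4, 5) — the answer is frame-independent, so this choice is without loss of generality.
1. X lies on line WK with WX:XK = 3:1 ⇒ X = (1, 2)
2. C lies on line WX with WC:CX = 2:5 ⇒ C = (22/7, 29/7)
through C parallel to KJ: direction (1, -1); meets WJ at S = (47/14, 55/14)
S = W + t·(J−W) with t = 3/14

t = 3/14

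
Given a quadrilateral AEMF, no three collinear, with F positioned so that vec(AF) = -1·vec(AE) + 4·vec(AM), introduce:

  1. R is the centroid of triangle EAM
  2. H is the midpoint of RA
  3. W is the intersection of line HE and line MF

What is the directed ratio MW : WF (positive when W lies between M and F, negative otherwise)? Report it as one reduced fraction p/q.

Set A = (0, 0), E = (1, 0), M = (0, 1), F = (-1, 4); any affine frame gives the same invariant.
1. R is the centroid of triangle EAM ⇒ R = (1/3, 1/3)
2. H is the midpoint of RA ⇒ H = (1/6, 1/6)
3. W is the intersection of line HE and line MF ⇒ W = (2/7, 1/7)
W = M + t·(F−M) with t = -2/7, so MW:WF = t:(1−t) = -2/7:9/7

MW:WF = -2/9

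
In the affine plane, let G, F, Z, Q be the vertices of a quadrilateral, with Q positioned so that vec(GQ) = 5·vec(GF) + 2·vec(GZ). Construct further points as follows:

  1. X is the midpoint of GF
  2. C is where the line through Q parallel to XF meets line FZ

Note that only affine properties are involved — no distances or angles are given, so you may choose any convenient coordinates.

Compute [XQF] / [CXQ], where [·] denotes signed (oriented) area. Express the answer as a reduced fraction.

[XQF]:[CXQ] = -1/12

Choose coordinates G = (0, 0), F = (1, 0), Z = (0, 1), Q = (5, 2).
1. X is the midpoint of GF ⇒ X = (1/2, 0)
2. C is where the line through Q parallel to XF meets line FZ ⇒ C = (-1, 2)
2·[XQF] = -1, 2·[CXQ] = 12
[XQF]:[CXQ] = -1:12 = -1/12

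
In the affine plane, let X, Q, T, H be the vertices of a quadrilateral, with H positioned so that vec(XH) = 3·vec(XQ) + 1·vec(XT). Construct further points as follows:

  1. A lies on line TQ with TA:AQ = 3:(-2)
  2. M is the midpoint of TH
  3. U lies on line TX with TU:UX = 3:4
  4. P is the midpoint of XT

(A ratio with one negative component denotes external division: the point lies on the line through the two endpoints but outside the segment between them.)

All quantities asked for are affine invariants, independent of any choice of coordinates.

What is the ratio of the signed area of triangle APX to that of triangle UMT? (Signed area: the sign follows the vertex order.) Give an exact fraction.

Set X = (0, 0), Q = (1, 0), T = (0, 1), H = (3, 1); any affine frame gives the same invariant.
1. A lies on line TQ with TA:AQ = 3:(-2) ⇒ A = (3, -2)
2. M is the midpoint of TH ⇒ M = (3/2, 1)
3. U lies on line TX with TU:UX = 3:4 ⇒ U = (0, 4/7)
4. P is the midpoint of XT ⇒ P = (0, 1/2)
2·[APX] = 3/2, 2·[UMT] = 9/14
[APX]:[UMT] = 3/2:9/14 = 7/3

[APX]:[UMT] = 7/3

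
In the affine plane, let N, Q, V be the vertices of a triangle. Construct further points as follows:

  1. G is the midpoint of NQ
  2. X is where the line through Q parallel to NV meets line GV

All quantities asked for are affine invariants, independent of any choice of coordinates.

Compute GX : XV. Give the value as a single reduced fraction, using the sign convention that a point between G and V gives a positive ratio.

GX:XV = -1/2

Set N = (0, 0), Q = (1, 0), V = (0, 1); any affine frame gives the same invariant.
1. G is the midpoint of NQ ⇒ G = (1/2, 0)
2. X is where the line through Q parallel to NV meets line GV ⇒ X = (1, -1)
X = G + t·(V−G) with t = -1, so GX:XV = t:(1−t) = -1:2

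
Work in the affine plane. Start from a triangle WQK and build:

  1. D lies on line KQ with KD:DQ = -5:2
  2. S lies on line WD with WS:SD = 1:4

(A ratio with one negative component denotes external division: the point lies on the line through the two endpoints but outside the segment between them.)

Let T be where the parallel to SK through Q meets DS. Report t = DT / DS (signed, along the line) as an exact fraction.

Assign W = (0, 0), Q = (1, 0), K = (0, 1) — the answer is frame-independent, so this choice is without loss of generality.
1. D lies on line KQ with KD:DQ = -5:2 ⇒ D = (5/3, -2/3)
2. S lies on line WD with WS:SD = 1:4 ⇒ S = (1/3, -2/15)
through Q parallel to SK: direction (-1/3, 17/15); meets DS at T = (17/15, -34/75)
T = D + t·(S−D) with t = 2/5

t = 2/5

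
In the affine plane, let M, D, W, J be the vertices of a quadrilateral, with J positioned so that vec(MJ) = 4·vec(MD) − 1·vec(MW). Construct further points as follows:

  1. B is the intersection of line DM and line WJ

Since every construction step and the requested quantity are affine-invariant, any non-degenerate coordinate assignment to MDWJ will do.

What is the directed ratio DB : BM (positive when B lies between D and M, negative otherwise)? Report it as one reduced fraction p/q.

Work in coordinates with M = (0, 0), D = (1, 0), W = (0, 1), J = (4, -1).
1. B is the intersection of line DM and line WJ ⇒ B = (2, 0)
B = D + t·(M−D) with t = -1, so DB:BM = t:(1−t) = -1:2

DB:BM = -1/2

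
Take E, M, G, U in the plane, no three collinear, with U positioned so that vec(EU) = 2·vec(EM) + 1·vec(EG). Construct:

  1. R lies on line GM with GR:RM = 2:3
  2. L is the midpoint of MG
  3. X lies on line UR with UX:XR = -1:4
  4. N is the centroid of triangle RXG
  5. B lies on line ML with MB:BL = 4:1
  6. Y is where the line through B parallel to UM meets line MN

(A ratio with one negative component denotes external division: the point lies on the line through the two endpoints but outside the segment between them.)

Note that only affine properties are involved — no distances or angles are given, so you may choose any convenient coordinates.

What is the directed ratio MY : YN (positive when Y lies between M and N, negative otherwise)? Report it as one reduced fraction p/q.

MY:YN = 6

Choose coordinates E = (0, 0), M = (1, 0), G = (0, 1), U = (2, 1).
1. R lies on line GM with GR:RM = 2:3 ⇒ R = (2/5, 3/5)
2. L is the midpoint of MG ⇒ L = (1/2, 1/2)
3. X lies on line UR with UX:XR = -1:4 ⇒ X = (38/15, 17/15)
4. N is the centroid of triangle RXG ⇒ N = (44/45, 41/45)
5. B lies on line ML with MB:BL = 4:1 ⇒ B = (3/5, 2/5)
6. Y is where the line through B parallel to UM meets line MN ⇒ Y = (103/105, 82/105)
Y = M + t·(N−M) with t = 6/7, so MY:YN = t:(1−t) = 6/7:1/7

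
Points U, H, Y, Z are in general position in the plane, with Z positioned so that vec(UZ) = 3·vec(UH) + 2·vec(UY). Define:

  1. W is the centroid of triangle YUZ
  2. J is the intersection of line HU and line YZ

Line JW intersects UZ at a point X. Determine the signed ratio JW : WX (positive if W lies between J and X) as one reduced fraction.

Work in coordinates with U = (0, 0), H = (1, 0), Y = (0, 1), Z = (3, 2).
1. W is the centroid of triangle YUZ ⇒ W = (1, 1)
2. J is the intersection of line HU and line YZ ⇒ J = (-3, 0)
line JW meets UZ at X = (9/5, 6/5)
W = J + t·(X−J) with t = 5/6, so JW:WX = 5/6:1/6

JW:WX = 5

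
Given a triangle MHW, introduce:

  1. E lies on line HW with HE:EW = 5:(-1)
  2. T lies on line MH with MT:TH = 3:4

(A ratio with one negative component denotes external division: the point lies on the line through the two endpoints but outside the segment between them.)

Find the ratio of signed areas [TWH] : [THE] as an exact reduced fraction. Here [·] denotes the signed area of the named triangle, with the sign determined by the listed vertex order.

[TWH]:[THE] = -4/5

Assign M = (0, 0), H = (1, 0), W = (0, 1) — the answer is frame-independent, so this choice is without loss of generality.
1. E lies on line HW with HE:EW = 5:(-1) ⇒ E = (-1/4, 5/4)
2. T lies on line MH with MT:TH = 3:4 ⇒ T = (3/7, 0)
2·[TWH] = -4/7, 2·[THE] = 5/7
[TWH]:[THE] = -4/7:5/7 = -4/5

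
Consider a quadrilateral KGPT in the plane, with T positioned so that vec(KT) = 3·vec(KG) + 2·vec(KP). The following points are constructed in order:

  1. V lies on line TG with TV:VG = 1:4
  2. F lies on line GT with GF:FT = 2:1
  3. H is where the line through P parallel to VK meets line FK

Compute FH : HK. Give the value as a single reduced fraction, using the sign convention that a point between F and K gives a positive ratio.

Work in coordinates with K = (0, 0), G = (1, 0), P = (0, 1), T = (3, 2).
1. V lies on line TG with TV:VG = 1:4 ⇒ V = (13/5, 8/5)
2. F lies on line GT with GF:FT = 2:1 ⇒ F = (7/3, 4/3)
3. H is where the line through P parallel to VK meets line FK ⇒ H = (-91/4, -13)
H = F + t·(K−F) with t = 43/4, so FH:HK = t:(1−t) = 43/4:-39/4

FH:HK = -43/39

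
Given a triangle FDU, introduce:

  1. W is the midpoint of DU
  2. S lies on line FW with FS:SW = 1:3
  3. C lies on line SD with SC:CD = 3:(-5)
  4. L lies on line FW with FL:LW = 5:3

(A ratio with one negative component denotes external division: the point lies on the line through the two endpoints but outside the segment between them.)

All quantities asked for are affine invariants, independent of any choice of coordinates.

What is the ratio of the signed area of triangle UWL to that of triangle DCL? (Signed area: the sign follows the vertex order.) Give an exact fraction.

[UWL]:[DCL] = 2/5

Assign F = (0, 0), D = (1, 0), U = (0, 1) — the answer is frame-independent, so this choice is without loss of generality.
1. W is the midpoint of DU ⇒ W = (1/2, 1/2)
2. S lies on line FW with FS:SW = 1:3 ⇒ S = (1/8, 1/8)
3. C lies on line SD with SC:CD = 3:(-5) ⇒ C = (-19/16, 5/16)
4. L lies on line FW with FL:LW = 5:3 ⇒ L = (5/16, 5/16)
2·[UWL] = -3/16, 2·[DCL] = -15/32
[UWL]:[DCL] = -3/16:-15/32 = 2/5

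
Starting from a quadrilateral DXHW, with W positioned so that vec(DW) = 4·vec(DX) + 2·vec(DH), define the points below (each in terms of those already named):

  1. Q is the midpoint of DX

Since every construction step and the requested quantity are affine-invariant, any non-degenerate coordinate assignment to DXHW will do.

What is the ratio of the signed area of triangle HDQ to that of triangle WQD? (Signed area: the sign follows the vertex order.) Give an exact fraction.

Work in coordinates with D = (0, 0), X = (1, 0), H = (0, 1), W = (4, 2).
1. Q is the midpoint of DX ⇒ Q = (1/2, 0)
2·[HDQ] = 1/2, 2·[WQD] = -1
[HDQ]:[WQD] = 1/2:-1 = -1/2

[HDQ]:[WQD] = -1/2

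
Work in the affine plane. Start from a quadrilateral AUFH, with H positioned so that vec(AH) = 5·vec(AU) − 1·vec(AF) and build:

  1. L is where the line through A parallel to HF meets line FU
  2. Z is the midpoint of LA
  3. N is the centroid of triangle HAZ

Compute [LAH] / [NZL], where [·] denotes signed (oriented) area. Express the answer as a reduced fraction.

Choose coordinates A = (0, 0), U = (1, 0), F = (0, 1), H = (5, -1).
1. L is where the line through A parallel to HF meets line FU ⇒ L = (5/3, -2/3)
2. Z is the midpoint of LA ⇒ Z = (5/6, -1/3)
3. N is the centroid of triangle HAZ ⇒ N = (35/18, -4/9)
2·[LAH] = -5/3, 2·[NZL] = 5/18
[LAH]:[NZL] = -5/3:5/18 = -6

[LAH]:[NZL] = -6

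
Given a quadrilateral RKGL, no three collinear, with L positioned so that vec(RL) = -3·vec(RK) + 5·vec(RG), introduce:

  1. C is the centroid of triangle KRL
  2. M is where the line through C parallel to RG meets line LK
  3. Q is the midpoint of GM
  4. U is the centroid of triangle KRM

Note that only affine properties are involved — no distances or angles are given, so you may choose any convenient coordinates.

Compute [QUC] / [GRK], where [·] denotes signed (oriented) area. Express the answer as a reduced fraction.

[QUC]:[GRK] = -49/216

Set R = (0, 0), K = (1, 0), G = (0, 1), L = (-3, 5); any affine frame gives the same invariant.
1. C is the centroid of triangle KRL ⇒ C = (-2/3, 5/3)
2. M is where the line through C parallel to RG meets line LK ⇒ M = (-2/3, 25/12)
3. Q is the midpoint of GM ⇒ Q = (-1/3, 37/24)
4. U is the centroid of triangle KRM ⇒ U = (1/9, 25/36)
2·[QUC] = -49/216, 2·[GRK] = 1
[QUC]:[GRK] = -49/216:1 = -49/216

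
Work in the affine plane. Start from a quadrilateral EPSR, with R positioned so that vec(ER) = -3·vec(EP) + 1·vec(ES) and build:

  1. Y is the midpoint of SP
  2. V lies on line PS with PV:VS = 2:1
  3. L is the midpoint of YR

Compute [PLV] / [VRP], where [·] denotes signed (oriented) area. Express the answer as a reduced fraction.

Assign E = (0, 0), P = (1, 0), S = (0, 1), R = (-3, 1) — the answer is frame-independent, so this choice is without loss of generality.
1. Y is the midpoint of SP ⇒ Y = (1/2, 1/2)
2. V lies on line PS with PV:VS = 2:1 ⇒ V = (1/3, 2/3)
3. L is the midpoint of YR ⇒ L = (-5/4, 3/4)
2·[PLV] = -1, 2·[VRP] = 2
[PLV]:[VRP] = -1:2 = -1/2

[PLV]:[VRP] = -1/2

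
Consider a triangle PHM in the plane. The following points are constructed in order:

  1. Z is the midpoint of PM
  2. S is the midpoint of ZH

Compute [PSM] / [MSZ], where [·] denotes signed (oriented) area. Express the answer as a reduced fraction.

[PSM]:[MSZ] = -2

Set P = (0, 0), H = (1, 0), M = (0, 1); any affine frame gives the same invariant.
1. Z is the midpoint of PM ⇒ Z = (0, 1/2)
2. S is the midpoint of ZH ⇒ S = (1/2, 1/4)
2·[PSM] = 1/2, 2·[MSZ] = -1/4
[PSM]:[MSZ] = 1/2:-1/4 = -2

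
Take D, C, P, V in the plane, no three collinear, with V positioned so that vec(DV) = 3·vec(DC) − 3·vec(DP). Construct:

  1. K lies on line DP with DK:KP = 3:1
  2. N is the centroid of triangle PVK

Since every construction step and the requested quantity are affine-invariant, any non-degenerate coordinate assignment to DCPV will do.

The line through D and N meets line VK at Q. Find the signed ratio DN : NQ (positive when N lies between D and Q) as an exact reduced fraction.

DN:NQ = -10

Assign D = (0, 0), C = (1, 0), P = (0, 1), V = (3, -3) — the answer is frame-independent, so this choice is without loss of generality.
1. K lies on line DP with DK:KP = 3:1 ⇒ K = (0, 3/4)
2. N is the centroid of triangle PVK ⇒ N = (1, -5/12)
line DN meets VK at Q = (9/10, -3/8)
N = D + t·(Q−D) with t = 10/9, so DN:NQ = 10/9:-1/9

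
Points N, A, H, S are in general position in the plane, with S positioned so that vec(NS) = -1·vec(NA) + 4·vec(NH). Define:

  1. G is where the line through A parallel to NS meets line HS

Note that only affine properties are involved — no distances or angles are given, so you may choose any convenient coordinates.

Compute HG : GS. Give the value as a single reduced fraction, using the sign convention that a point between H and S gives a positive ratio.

Set N = (0, 0), A = (1, 0), H = (0, 1), S = (-1, 4); any affine frame gives the same invariant.
1. G is where the line through A parallel to NS meets line HS ⇒ G = (3, -8)
G = H + t·(S−H) with t = -3, so HG:GS = t:(1−t) = -3:4

HG:GS = -3/4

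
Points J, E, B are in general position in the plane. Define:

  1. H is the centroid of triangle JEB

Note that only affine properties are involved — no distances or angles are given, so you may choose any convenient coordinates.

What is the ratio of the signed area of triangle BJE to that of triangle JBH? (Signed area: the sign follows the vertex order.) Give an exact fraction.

[BJE]:[JBH] = -3

Assign J = (0, 0), E = (1, 0), B = (0, 1) — the answer is frame-independent, so this choice is without loss of generality.
1. H is the centroid of triangle JEB ⇒ H = (1/3, 1/3)
2·[BJE] = 1, 2·[JBH] = -1/3
[BJE]:[JBH] = 1:-1/3 = -3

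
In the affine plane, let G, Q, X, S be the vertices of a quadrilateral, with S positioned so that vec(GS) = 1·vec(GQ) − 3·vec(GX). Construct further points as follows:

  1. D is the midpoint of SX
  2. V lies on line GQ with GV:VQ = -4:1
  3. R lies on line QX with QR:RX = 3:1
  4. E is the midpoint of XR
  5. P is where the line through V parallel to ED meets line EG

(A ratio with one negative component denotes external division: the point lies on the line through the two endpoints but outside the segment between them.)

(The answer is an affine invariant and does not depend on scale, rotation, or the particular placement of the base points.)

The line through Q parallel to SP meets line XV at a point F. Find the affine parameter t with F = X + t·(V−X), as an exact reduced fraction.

t = 87/118

Work in coordinates with G = (0, 0), Q = (1, 0), X = (0, 1), S = (1, -3).
1. D is the midpoint of SX ⇒ D = (1/2, -1)
2. V lies on line GQ with GV:VQ = -4:1 ⇒ V = (4/3, 0)
3. R lies on line QX with QR:RX = 3:1 ⇒ R = (1/4, 3/4)
4. E is the midpoint of XR ⇒ E = (1/8, 7/8)
5. P is where the line through V parallel to ED meets line EG ⇒ P = (5/9, 35/9)
through Q parallel to SP: direction (-4/9, 62/9); meets XV at F = (58/59, 31/118)
F = X + t·(V−X) with t = 87/118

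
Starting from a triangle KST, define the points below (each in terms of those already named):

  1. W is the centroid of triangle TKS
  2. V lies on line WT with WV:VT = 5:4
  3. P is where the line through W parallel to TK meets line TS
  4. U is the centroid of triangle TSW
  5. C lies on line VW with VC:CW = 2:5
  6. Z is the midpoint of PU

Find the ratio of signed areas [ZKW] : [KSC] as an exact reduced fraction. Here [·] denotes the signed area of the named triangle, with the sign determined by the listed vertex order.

Work in coordinates with K = (0, 0), S = (1, 0), T = (0, 1).
1. W is the centroid of triangle TKS ⇒ W = (1/3, 1/3)
2. V lies on line WT with WV:VT = 5:4 ⇒ V = (4/27, 19/27)
3. P is where the line through W parallel to TK meets line TS ⇒ P = (1/3, 2/3)
4. U is the centroid of triangle TSW ⇒ U = (4/9, 4/9)
5. C lies on line VW with VC:CW = 2:5 ⇒ C = (38/189, 113/189)
6. Z is the midpoint of PU ⇒ Z = (7/18, 5/9)
2·[ZKW] = 1/18, 2·[KSC] = 113/189
[ZKW]:[KSC] = 1/18:113/189 = 21/226

[ZKW]:[KSC] = 21/226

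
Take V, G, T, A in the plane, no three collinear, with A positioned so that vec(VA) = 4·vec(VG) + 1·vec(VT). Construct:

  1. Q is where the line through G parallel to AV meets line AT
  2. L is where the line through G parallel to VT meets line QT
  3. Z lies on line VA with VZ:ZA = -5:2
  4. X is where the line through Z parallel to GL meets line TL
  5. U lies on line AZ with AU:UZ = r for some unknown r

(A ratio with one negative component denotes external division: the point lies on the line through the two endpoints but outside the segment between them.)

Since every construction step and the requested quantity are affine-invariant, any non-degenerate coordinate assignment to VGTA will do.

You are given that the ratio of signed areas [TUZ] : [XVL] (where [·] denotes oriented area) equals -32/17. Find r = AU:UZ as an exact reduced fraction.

r = -3/4

Choose coordinates V = (0, 0), G = (1, 0), T = (0, 1), A = (4, 1).
1. Q is where the line through G parallel to AV meets line AT ⇒ Q = (5, 1)
2. L is where the line through G parallel to VT meets line QT ⇒ L = (1, 1)
3. Z lies on line VA with VZ:ZA = -5:2 ⇒ Z = (20/3, 5/3)
4. X is where the line through Z parallel to GL meets line TL ⇒ X = (20/3, 1)
5. With AU:UZ = r, write λ = r/(r+1) so U = A + λ·(Z−A); U is affine-linear in λ
Every point depending on U is an affine combination of U and λ-independent points, so each such coordinate is linear in λ; the λ² term in each signed area is a multiple of (Z−A)×(Z−A) = 0, so 2·[TUZ] and 2·[XVL] are each linear in λ. Evaluating at λ=0 and λ=1:
  2·[TUZ] = -8/3·λ + 8/3,   2·[XVL] = -17/3
So [TUZ]:[XVL] = (-8/3·λ + 8/3) / (-17/3). Setting this equal to -32/17:
  -8/3·λ + 8/3 = -32/17·(-17/3)  ⇒  λ = -3
Then r = λ/(1−λ) = (-3)/(4) = -3/4. Check: with r = -3/4, U = (-4, -1) and [TUZ]:[XVL] = -32/17 as required.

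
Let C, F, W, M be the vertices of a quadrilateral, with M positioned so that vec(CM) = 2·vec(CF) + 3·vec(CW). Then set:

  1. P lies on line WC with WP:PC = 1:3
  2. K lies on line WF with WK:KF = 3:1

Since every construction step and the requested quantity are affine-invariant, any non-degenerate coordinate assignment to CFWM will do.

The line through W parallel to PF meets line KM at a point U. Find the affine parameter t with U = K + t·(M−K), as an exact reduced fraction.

Work in coordinates with C = (0, 0), F = (1, 0), W = (0, 1), M = (2, 3).
1. P lies on line WC with WP:PC = 1:3 ⇒ P = (0, 3/4)
2. K lies on line WF with WK:KF = 3:1 ⇒ K = (3/4, 1/4)
through W parallel to PF: direction (1, -3/4); meets KM at U = (48/59, 23/59)
U = K + t·(M−K) with t = 3/59

t = 3/59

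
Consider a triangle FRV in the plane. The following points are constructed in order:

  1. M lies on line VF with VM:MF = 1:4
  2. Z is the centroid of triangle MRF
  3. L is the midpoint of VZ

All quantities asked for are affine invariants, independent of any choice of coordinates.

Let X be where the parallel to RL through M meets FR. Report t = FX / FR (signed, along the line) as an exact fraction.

Set F = (0, 0), R = (1, 0), V = (0, 1); any affine frame gives the same invariant.
1. M lies on line VF with VM:MF = 1:4 ⇒ M = (0, 4/5)
2. Z is the centroid of triangle MRF ⇒ Z = (1/3, 4/15)
3. L is the midpoint of VZ ⇒ L = (1/6, 19/30)
through M parallel to RL: direction (-5/6, 19/30); meets FR at X = (20/19, 0)
X = F + t·(R−F) with t = 20/19

t = 20/19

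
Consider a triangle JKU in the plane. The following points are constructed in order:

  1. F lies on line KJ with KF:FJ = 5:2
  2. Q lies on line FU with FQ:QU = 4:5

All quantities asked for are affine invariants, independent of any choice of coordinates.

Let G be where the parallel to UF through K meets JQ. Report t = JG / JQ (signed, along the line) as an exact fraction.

t = 7/2

Assign J = (0, 0), K = (1, 0), U = (0, 1) — the answer is frame-independent, so this choice is without loss of generality.
1. F lies on line KJ with KF:FJ = 5:2 ⇒ F = (2/7, 0)
2. Q lies on line FU with FQ:QU = 4:5 ⇒ Q = (10/63, 4/9)
through K parallel to UF: direction (2/7, -1); meets JQ at G = (5/9, 14/9)
G = J + t·(Q−J) with t = 7/2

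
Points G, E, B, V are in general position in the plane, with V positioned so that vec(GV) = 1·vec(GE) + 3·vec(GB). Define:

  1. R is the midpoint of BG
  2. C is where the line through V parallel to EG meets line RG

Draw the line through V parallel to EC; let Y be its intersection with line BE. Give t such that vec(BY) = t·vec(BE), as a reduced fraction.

Set G = (0, 0), E = (1, 0), B = (0, 1), V = (1, 3); any affine frame gives the same invariant.
1. R is the midpoint of BG ⇒ R = (0, 1/2)
2. C is where the line through V parallel to EG meets line RG ⇒ C = (0, 3)
through V parallel to EC: direction (-1, 3); meets BE at Y = (5/2, -3/2)
Y = B + t·(E−B) with t = 5/2

t = 5/2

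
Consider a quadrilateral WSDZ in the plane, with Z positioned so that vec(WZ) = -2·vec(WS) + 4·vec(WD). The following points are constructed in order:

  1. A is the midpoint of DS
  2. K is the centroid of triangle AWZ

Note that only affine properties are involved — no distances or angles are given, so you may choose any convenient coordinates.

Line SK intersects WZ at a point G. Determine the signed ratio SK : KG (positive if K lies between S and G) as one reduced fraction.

SK:KG = 3

Assign W = (0, 0), S = (1, 0), D = (0, 1), Z = (-2, 4) — the answer is frame-independent, so this choice is without loss of generality.
1. A is the midpoint of DS ⇒ A = (1/2, 1/2)
2. K is the centroid of triangle AWZ ⇒ K = (-1/2, 3/2)
line SK meets WZ at G = (-1, 2)
K = S + t·(G−S) with t = 3/4, so SK:KG = 3/4:1/4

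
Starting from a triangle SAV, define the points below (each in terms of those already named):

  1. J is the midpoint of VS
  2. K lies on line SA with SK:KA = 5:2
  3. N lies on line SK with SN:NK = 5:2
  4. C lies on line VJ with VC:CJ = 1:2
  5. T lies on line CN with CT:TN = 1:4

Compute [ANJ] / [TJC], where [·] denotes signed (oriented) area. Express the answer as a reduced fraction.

Choose coordinates S = (0, 0), A = (1, 0), V = (0, 1).
1. J is the midpoint of VS ⇒ J = (0, 1/2)
2. K lies on line SA with SK:KA = 5:2 ⇒ K = (5/7, 0)
3. N lies on line SK with SN:NK = 5:2 ⇒ N = (25/49, 0)
4. C lies on line VJ with VC:CJ = 1:2 ⇒ C = (0, 5/6)
5. T lies on line CN with CT:TN = 1:4 ⇒ T = (5/49, 2/3)
2·[ANJ] = -12/49, 2·[TJC] = -5/147
[ANJ]:[TJC] = -12/49:-5/147 = 36/5

[ANJ]:[TJC] = 36/5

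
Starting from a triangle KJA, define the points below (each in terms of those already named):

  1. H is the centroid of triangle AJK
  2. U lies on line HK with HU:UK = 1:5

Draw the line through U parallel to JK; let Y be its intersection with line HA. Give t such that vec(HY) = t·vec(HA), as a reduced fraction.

t = -1/12

Work in coordinates with K = (0, 0), J = (1, 0), A = (0, 1).
1. H is the centroid of triangle AJK ⇒ H = (1/3, 1/3)
2. U lies on line HK with HU:UK = 1:5 ⇒ U = (5/18, 5/18)
through U parallel to JK: direction (-1, 0); meets HA at Y = (13/36, 5/18)
Y = H + t·(A−H) with t = -1/12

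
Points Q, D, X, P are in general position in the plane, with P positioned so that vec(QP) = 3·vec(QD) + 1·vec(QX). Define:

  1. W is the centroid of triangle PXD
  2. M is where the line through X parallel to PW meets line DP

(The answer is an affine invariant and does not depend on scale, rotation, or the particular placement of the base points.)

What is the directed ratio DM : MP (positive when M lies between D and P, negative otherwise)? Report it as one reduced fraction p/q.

Choose coordinates Q = (0, 0), D = (1, 0), X = (0, 1), P = (3, 1).
1. W is the centroid of triangle PXD ⇒ W = (4/3, 2/3)
2. M is where the line through X parallel to PW meets line DP ⇒ M = (5, 2)
M = D + t·(P−D) with t = 2, so DM:MP = t:(1−t) = 2:-1

DM:MP = -2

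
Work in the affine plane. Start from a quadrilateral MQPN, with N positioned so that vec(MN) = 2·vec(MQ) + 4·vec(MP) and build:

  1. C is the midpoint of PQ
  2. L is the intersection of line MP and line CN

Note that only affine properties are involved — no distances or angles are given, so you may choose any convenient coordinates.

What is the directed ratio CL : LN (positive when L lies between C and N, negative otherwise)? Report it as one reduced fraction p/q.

CL:LN = -1/4

Choose coordinates M = (0, 0), Q = (1, 0), P = (0, 1), N = (2, 4).
1. C is the midpoint of PQ ⇒ C = (1/2, 1/2)
2. L is the intersection of line MP and line CN ⇒ L = (0, -2/3)
L = C + t·(N−C) with t = -1/3, so CL:LN = t:(1−t) = -1/3:4/3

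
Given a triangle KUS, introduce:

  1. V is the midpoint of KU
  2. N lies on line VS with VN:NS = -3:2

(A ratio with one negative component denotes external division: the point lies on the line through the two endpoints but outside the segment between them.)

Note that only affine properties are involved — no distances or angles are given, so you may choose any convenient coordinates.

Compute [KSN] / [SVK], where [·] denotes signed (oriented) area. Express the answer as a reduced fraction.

Work in coordinates with K = (0, 0), U = (1, 0), S = (0, 1).
1. V is the midpoint of KU ⇒ V = (1/2, 0)
2. N lies on line VS with VN:NS = -3:2 ⇒ N = (-1, 3)
2·[KSN] = 1, 2·[SVK] = -1/2
[KSN]:[SVK] = 1:-1/2 = -2

[KSN]:[SVK] = -2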